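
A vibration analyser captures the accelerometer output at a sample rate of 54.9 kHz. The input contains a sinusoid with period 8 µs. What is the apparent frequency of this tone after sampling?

T = 8 µs → f = 1/T = 125 kHz.
125 kHz mod fs = 15.2 kHz.
15.2 kHz ≤ fs/2 = 27.45 kHz, appears at 15.2 kHz.

15.2 kHz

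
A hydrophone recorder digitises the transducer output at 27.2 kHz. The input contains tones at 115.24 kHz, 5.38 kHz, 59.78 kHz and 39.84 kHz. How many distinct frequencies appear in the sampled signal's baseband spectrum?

3

fs/2 = 13.6 kHz.
115.24 kHz mod fs = 6.44 kHz.
6.44 kHz ≤ fs/2 = 13.6 kHz, appears at 6.44 kHz.
5.38 kHz ≤ fs/2 = 13.6 kHz, passes unchanged.
59.78 kHz mod fs = 5.38 kHz.
5.38 kHz ≤ fs/2 = 13.6 kHz, appears at 5.38 kHz.
39.84 kHz mod fs = 12.64 kHz.
12.64 kHz ≤ fs/2 = 13.6 kHz, appears at 12.64 kHz.
Distinct values: {5.38 kHz, 6.44 kHz, 12.64 kHz} → 3.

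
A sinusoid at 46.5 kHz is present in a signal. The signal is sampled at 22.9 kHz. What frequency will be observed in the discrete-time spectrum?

0.7 kHz

46.5 kHz mod fs = 0.7 kHz.
0.7 kHz ≤ fs/2 = 11.45 kHz, appears at 0.7 kHz.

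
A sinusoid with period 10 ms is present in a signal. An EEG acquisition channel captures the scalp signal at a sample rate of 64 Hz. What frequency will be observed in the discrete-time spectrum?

28 Hz

T = 10 ms → f = 1/T = 100 Hz.
100 Hz mod fs = 36 Hz.
36 Hz > fs/2 = 32 Hz, folds to fs − 36 Hz = 28 Hz.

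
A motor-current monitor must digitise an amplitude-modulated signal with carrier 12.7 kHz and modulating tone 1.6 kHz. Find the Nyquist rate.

28.6 kHz

AM sidebands sit at fc ± fm = 11.1 kHz and 14.3 kHz.
Highest-frequency component: 14.3 kHz.
Nyquist rate = 2 × 14.3 kHz = 28.6 kHz.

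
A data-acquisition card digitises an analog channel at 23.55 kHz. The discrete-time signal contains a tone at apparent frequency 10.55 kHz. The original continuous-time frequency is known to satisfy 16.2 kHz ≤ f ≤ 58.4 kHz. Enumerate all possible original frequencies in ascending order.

34.1 kHz, 36.55 kHz, 57.65 kHz

Frequencies that alias to 10.55 kHz are k·fs ± 10.55 kHz for integer k ≥ 0.
k=0: 10.55 kHz.
k=1: 13 kHz, 34.1 kHz.
k=2: 36.55 kHz, 57.65 kHz.
k=3: 60.1 kHz, 81.2 kHz.
Within [16.2 kHz, 58.4 kHz]: 34.1 kHz, 36.55 kHz, 57.65 kHz.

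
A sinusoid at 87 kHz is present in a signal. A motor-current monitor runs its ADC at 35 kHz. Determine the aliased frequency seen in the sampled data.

17 kHz

87 kHz mod fs = 17 kHz.
17 kHz ≤ fs/2 = 17.5 kHz, appears at 17 kHz.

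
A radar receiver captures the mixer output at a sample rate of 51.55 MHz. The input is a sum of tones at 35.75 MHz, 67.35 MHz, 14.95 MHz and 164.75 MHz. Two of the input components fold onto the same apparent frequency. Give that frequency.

fs/2 = 25.775 MHz.
35.75 MHz > fs/2 = 25.775 MHz, folds to fs − 35.75 MHz = 15.8 MHz.
67.35 MHz mod fs = 15.8 MHz.
15.8 MHz ≤ fs/2 = 25.775 MHz, appears at 15.8 MHz.
14.95 MHz ≤ fs/2 = 25.775 MHz, passes unchanged.
164.75 MHz mod fs = 10.1 MHz.
10.1 MHz ≤ fs/2 = 25.775 MHz, appears at 10.1 MHz.
35.75 MHz and 67.35 MHz both map to 15.8 MHz.

15.8 MHz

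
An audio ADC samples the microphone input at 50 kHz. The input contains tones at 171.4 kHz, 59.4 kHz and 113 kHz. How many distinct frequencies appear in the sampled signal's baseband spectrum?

3

fs/2 = 25 kHz.
171.4 kHz mod fs = 21.4 kHz.
21.4 kHz ≤ fs/2 = 25 kHz, appears at 21.4 kHz.
59.4 kHz mod fs = 9.4 kHz.
9.4 kHz ≤ fs/2 = 25 kHz, appears at 9.4 kHz.
113 kHz mod fs = 13 kHz.
13 kHz ≤ fs/2 = 25 kHz, appears at 13 kHz.
Distinct values: {9.4 kHz, 13 kHz, 21.4 kHz} → 3.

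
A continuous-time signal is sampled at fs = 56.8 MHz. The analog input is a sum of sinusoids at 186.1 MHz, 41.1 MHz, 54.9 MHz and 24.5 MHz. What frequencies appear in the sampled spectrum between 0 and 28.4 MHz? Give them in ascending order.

1.9 MHz, 15.7 MHz, 24.5 MHz

fs/2 = 28.4 MHz.
186.1 MHz mod fs = 15.7 MHz.
15.7 MHz ≤ fs/2 = 28.4 MHz, appears at 15.7 MHz.
41.1 MHz > fs/2 = 28.4 MHz, folds to fs − 41.1 MHz = 15.7 MHz.
54.9 MHz > fs/2 = 28.4 MHz, folds to fs − 54.9 MHz = 1.9 MHz.
24.5 MHz ≤ fs/2 = 28.4 MHz, passes unchanged.
Distinct values: {1.9 MHz, 15.7 MHz, 24.5 MHz}.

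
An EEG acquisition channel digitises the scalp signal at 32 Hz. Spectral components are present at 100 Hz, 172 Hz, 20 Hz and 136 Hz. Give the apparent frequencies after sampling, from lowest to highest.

fs/2 = 16 Hz.
100 Hz mod fs = 4 Hz.
4 Hz ≤ fs/2 = 16 Hz, appears at 4 Hz.
172 Hz mod fs = 12 Hz.
12 Hz ≤ fs/2 = 16 Hz, appears at 12 Hz.
20 Hz > fs/2 = 16 Hz, folds to fs − 20 Hz = 12 Hz.
136 Hz mod fs = 8 Hz.
8 Hz ≤ fs/2 = 16 Hz, appears at 8 Hz.
Distinct values: {4 Hz, 8 Hz, 12 Hz}.

4 Hz, 8 Hz, 12 Hz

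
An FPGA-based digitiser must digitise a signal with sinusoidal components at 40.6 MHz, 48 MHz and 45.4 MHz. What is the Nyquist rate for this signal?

Highest-frequency component: 48 MHz.
Nyquist rate = 2 × 48 MHz = 96 MHz.

96 MHz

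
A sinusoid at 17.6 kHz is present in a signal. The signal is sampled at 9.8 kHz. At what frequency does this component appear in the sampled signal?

2 kHz

17.6 kHz mod fs = 7.8 kHz.
7.8 kHz > fs/2 = 4.9 kHz, folds to fs − 7.8 kHz = 2 kHz.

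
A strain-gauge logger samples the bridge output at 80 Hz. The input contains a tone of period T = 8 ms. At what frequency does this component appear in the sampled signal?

T = 8 ms → f = 1/T = 125 Hz.
125 Hz mod fs = 45 Hz.
45 Hz > fs/2 = 40 Hz, folds to fs − 45 Hz = 35 Hz.

35 Hz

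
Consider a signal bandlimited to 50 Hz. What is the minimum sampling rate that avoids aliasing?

100 Hz

Nyquist rate = 2 × 50 Hz = 100 Hz.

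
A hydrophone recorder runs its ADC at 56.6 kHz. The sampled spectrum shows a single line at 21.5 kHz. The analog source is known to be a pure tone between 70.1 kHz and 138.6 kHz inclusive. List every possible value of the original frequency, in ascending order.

Frequencies that alias to 21.5 kHz are k·fs ± 21.5 kHz for integer k ≥ 0.
k=0: 21.5 kHz.
k=1: 35.1 kHz, 78.1 kHz.
k=2: 91.7 kHz, 134.7 kHz.
k=3: 148.3 kHz, 191.3 kHz.
Within [70.1 kHz, 138.6 kHz]: 78.1 kHz, 91.7 kHz, 134.7 kHz.

78.1 kHz, 91.7 kHz, 134.7 kHz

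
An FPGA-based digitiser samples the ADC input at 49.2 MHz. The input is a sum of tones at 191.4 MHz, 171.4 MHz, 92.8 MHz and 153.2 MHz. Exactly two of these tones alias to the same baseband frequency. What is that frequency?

fs/2 = 24.6 MHz.
191.4 MHz mod fs = 43.8 MHz.
43.8 MHz > fs/2 = 24.6 MHz, folds to fs − 43.8 MHz = 5.4 MHz.
171.4 MHz mod fs = 23.8 MHz.
23.8 MHz ≤ fs/2 = 24.6 MHz, appears at 23.8 MHz.
92.8 MHz mod fs = 43.6 MHz.
43.6 MHz > fs/2 = 24.6 MHz, folds to fs − 43.6 MHz = 5.6 MHz.
153.2 MHz mod fs = 5.6 MHz.
5.6 MHz ≤ fs/2 = 24.6 MHz, appears at 5.6 MHz.
92.8 MHz and 153.2 MHz both map to 5.6 MHz.

5.6 MHz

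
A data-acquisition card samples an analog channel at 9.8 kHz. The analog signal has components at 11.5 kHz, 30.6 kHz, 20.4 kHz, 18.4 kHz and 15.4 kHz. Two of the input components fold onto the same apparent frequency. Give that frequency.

fs/2 = 4.9 kHz.
11.5 kHz mod fs = 1.7 kHz.
1.7 kHz ≤ fs/2 = 4.9 kHz, appears at 1.7 kHz.
30.6 kHz mod fs = 1.2 kHz.
1.2 kHz ≤ fs/2 = 4.9 kHz, appears at 1.2 kHz.
20.4 kHz mod fs = 0.8 kHz.
0.8 kHz ≤ fs/2 = 4.9 kHz, appears at 0.8 kHz.
18.4 kHz mod fs = 8.6 kHz.
8.6 kHz > fs/2 = 4.9 kHz, folds to fs − 8.6 kHz = 1.2 kHz.
15.4 kHz mod fs = 5.6 kHz.
5.6 kHz > fs/2 = 4.9 kHz, folds to fs − 5.6 kHz = 4.2 kHz.
18.4 kHz and 30.6 kHz both map to 1.2 kHz.

1.2 kHz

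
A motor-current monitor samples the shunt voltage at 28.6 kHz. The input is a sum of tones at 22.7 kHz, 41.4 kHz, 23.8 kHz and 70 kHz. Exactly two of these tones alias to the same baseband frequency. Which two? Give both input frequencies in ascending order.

fs/2 = 14.3 kHz.
22.7 kHz > fs/2 = 14.3 kHz, folds to fs − 22.7 kHz = 5.9 kHz.
41.4 kHz mod fs = 12.8 kHz.
12.8 kHz ≤ fs/2 = 14.3 kHz, appears at 12.8 kHz.
23.8 kHz > fs/2 = 14.3 kHz, folds to fs − 23.8 kHz = 4.8 kHz.
70 kHz mod fs = 12.8 kHz.
12.8 kHz ≤ fs/2 = 14.3 kHz, appears at 12.8 kHz.
41.4 kHz and 70 kHz both map to 12.8 kHz.

41.4 kHz, 70 kHz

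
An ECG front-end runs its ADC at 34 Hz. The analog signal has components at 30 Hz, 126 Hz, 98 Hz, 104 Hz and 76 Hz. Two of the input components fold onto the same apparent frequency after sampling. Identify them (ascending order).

30 Hz, 98 Hz

fs/2 = 17 Hz.
30 Hz > fs/2 = 17 Hz, folds to fs − 30 Hz = 4 Hz.
126 Hz mod fs = 24 Hz.
24 Hz > fs/2 = 17 Hz, folds to fs − 24 Hz = 10 Hz.
98 Hz mod fs = 30 Hz.
30 Hz > fs/2 = 17 Hz, folds to fs − 30 Hz = 4 Hz.
104 Hz mod fs = 2 Hz.
2 Hz ≤ fs/2 = 17 Hz, appears at 2 Hz.
76 Hz mod fs = 8 Hz.
8 Hz ≤ fs/2 = 17 Hz, appears at 8 Hz.
30 Hz and 98 Hz both map to 4 Hz.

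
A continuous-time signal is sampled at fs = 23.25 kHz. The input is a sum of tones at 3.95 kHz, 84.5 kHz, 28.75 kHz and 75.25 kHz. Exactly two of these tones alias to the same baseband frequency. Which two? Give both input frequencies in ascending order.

fs/2 = 11.625 kHz.
3.95 kHz ≤ fs/2 = 11.625 kHz, passes unchanged.
84.5 kHz mod fs = 14.75 kHz.
14.75 kHz > fs/2 = 11.625 kHz, folds to fs − 14.75 kHz = 8.5 kHz.
28.75 kHz mod fs = 5.5 kHz.
5.5 kHz ≤ fs/2 = 11.625 kHz, appears at 5.5 kHz.
75.25 kHz mod fs = 5.5 kHz.
5.5 kHz ≤ fs/2 = 11.625 kHz, appears at 5.5 kHz.
28.75 kHz and 75.25 kHz both map to 5.5 kHz.

28.75 kHz, 75.25 kHz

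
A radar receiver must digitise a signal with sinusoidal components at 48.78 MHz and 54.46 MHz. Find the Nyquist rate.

Highest-frequency component: 54.46 MHz.
Nyquist rate = 2 × 54.46 MHz = 108.92 MHz.

108.92 MHz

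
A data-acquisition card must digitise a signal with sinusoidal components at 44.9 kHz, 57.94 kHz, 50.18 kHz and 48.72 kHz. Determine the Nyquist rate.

115.88 kHz

Highest-frequency component: 57.94 kHz.
Nyquist rate = 2 × 57.94 kHz = 115.88 kHz.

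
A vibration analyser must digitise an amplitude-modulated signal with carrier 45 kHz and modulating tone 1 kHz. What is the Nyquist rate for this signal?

AM sidebands sit at fc ± fm = 44 kHz and 46 kHz.
Highest-frequency component: 46 kHz.
Nyquist rate = 2 × 46 kHz = 92 kHz.

92 kHz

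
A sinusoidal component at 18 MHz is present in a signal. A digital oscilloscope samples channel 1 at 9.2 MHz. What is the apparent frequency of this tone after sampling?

18 MHz mod fs = 8.8 MHz.
8.8 MHz > fs/2 = 4.6 MHz, folds to fs − 8.8 MHz = 0.4 MHz.

0.4 MHz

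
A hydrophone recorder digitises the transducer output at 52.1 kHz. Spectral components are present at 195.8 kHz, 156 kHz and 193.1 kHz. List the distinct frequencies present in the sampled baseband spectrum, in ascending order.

0.3 kHz, 12.6 kHz, 15.3 kHz

fs/2 = 26.05 kHz.
195.8 kHz mod fs = 39.5 kHz.
39.5 kHz > fs/2 = 26.05 kHz, folds to fs − 39.5 kHz = 12.6 kHz.
156 kHz mod fs = 51.8 kHz.
51.8 kHz > fs/2 = 26.05 kHz, folds to fs − 51.8 kHz = 0.3 kHz.
193.1 kHz mod fs = 36.8 kHz.
36.8 kHz > fs/2 = 26.05 kHz, folds to fs − 36.8 kHz = 15.3 kHz.
Distinct values: {0.3 kHz, 12.6 kHz, 15.3 kHz}.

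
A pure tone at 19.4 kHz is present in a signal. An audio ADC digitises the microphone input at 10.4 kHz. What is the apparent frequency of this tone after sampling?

1.4 kHz

19.4 kHz mod fs = 9 kHz.
9 kHz > fs/2 = 5.2 kHz, folds to fs − 9 kHz = 1.4 kHz.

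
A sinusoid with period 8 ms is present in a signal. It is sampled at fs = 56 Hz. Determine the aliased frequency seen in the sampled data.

T = 8 ms → f = 1/T = 125 Hz.
125 Hz mod fs = 13 Hz.
13 Hz ≤ fs/2 = 28 Hz, appears at 13 Hz.

13 Hz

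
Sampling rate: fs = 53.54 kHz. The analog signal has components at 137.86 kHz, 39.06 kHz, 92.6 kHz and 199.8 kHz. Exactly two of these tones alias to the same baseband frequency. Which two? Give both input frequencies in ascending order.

39.06 kHz, 92.6 kHz

fs/2 = 26.77 kHz.
137.86 kHz mod fs = 30.78 kHz.
30.78 kHz > fs/2 = 26.77 kHz, folds to fs − 30.78 kHz = 22.76 kHz.
39.06 kHz > fs/2 = 26.77 kHz, folds to fs − 39.06 kHz = 14.48 kHz.
92.6 kHz mod fs = 39.06 kHz.
39.06 kHz > fs/2 = 26.77 kHz, folds to fs − 39.06 kHz = 14.48 kHz.
199.8 kHz mod fs = 39.18 kHz.
39.18 kHz > fs/2 = 26.77 kHz, folds to fs − 39.18 kHz = 14.36 kHz.
39.06 kHz and 92.6 kHz both map to 14.48 kHz.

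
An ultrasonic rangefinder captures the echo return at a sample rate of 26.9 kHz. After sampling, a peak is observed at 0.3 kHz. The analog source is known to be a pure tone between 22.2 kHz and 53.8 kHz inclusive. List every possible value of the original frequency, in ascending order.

Frequencies that alias to 0.3 kHz are k·fs ± 0.3 kHz for integer k ≥ 0.
k=0: 0.3 kHz.
k=1: 26.6 kHz, 27.2 kHz.
k=2: 53.5 kHz, 54.1 kHz.
k=3: 80.4 kHz, 81 kHz.
Within [22.2 kHz, 53.8 kHz]: 26.6 kHz, 27.2 kHz, 53.5 kHz.

26.6 kHz, 27.2 kHz, 53.5 kHz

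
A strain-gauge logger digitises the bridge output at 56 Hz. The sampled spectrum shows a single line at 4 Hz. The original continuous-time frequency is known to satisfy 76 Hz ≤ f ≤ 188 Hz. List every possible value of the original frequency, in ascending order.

108 Hz, 116 Hz, 164 Hz, 172 Hz

Frequencies that alias to 4 Hz are k·fs ± 4 Hz for integer k ≥ 0.
k=0: 4 Hz.
k=1: 52 Hz, 60 Hz.
k=2: 108 Hz, 116 Hz.
k=3: 164 Hz, 172 Hz.
k=4: 220 Hz, 228 Hz.
Within [76 Hz, 188 Hz]: 108 Hz, 116 Hz, 164 Hz, 172 Hz.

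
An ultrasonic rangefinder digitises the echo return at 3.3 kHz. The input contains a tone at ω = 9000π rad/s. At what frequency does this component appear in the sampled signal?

1.2 kHz

ω = 9000π rad/s → f = ω/(2π) = 4500 Hz = 4.5 kHz.
4.5 kHz mod fs = 1.2 kHz.
1.2 kHz ≤ fs/2 = 1.65 kHz, appears at 1.2 kHz.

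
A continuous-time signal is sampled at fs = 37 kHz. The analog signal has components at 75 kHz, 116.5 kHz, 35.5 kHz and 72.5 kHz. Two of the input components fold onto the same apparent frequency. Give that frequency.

fs/2 = 18.5 kHz.
75 kHz mod fs = 1 kHz.
1 kHz ≤ fs/2 = 18.5 kHz, appears at 1 kHz.
116.5 kHz mod fs = 5.5 kHz.
5.5 kHz ≤ fs/2 = 18.5 kHz, appears at 5.5 kHz.
35.5 kHz > fs/2 = 18.5 kHz, folds to fs − 35.5 kHz = 1.5 kHz.
72.5 kHz mod fs = 35.5 kHz.
35.5 kHz > fs/2 = 18.5 kHz, folds to fs − 35.5 kHz = 1.5 kHz.
35.5 kHz and 72.5 kHz both map to 1.5 kHz.

1.5 kHz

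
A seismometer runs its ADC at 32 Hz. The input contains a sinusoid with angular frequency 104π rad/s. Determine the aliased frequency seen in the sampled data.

ω = 104π rad/s → f = ω/(2π) = 52 Hz.
52 Hz mod fs = 20 Hz.
20 Hz > fs/2 = 16 Hz, folds to fs − 20 Hz = 12 Hz.

12 Hz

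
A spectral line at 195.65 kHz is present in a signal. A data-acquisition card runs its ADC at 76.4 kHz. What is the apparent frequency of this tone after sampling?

195.65 kHz mod fs = 42.85 kHz.
42.85 kHz > fs/2 = 38.2 kHz, folds to fs − 42.85 kHz = 33.55 kHz.

33.55 kHz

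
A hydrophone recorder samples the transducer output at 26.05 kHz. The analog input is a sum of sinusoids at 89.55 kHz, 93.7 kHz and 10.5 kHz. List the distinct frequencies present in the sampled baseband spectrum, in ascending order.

fs/2 = 13.025 kHz.
89.55 kHz mod fs = 11.4 kHz.
11.4 kHz ≤ fs/2 = 13.025 kHz, appears at 11.4 kHz.
93.7 kHz mod fs = 15.55 kHz.
15.55 kHz > fs/2 = 13.025 kHz, folds to fs − 15.55 kHz = 10.5 kHz.
10.5 kHz ≤ fs/2 = 13.025 kHz, passes unchanged.
Distinct values: {10.5 kHz, 11.4 kHz}.

10.5 kHz, 11.4 kHz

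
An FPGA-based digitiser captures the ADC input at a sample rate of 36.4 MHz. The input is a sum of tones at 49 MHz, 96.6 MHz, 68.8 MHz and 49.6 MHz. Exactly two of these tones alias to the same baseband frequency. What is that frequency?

fs/2 = 18.2 MHz.
49 MHz mod fs = 12.6 MHz.
12.6 MHz ≤ fs/2 = 18.2 MHz, appears at 12.6 MHz.
96.6 MHz mod fs = 23.8 MHz.
23.8 MHz > fs/2 = 18.2 MHz, folds to fs − 23.8 MHz = 12.6 MHz.
68.8 MHz mod fs = 32.4 MHz.
32.4 MHz > fs/2 = 18.2 MHz, folds to fs − 32.4 MHz = 4 MHz.
49.6 MHz mod fs = 13.2 MHz.
13.2 MHz ≤ fs/2 = 18.2 MHz, appears at 13.2 MHz.
49 MHz and 96.6 MHz both map to 12.6 MHz.

12.6 MHz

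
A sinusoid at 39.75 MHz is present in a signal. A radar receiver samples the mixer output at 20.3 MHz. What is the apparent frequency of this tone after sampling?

39.75 MHz mod fs = 19.45 MHz.
19.45 MHz > fs/2 = 10.15 MHz, folds to fs − 19.45 MHz = 0.85 MHz.

0.85 MHz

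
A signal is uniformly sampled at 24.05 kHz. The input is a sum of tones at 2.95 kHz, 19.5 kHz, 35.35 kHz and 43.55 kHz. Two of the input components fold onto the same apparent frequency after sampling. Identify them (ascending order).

fs/2 = 12.025 kHz.
2.95 kHz ≤ fs/2 = 12.025 kHz, passes unchanged.
19.5 kHz > fs/2 = 12.025 kHz, folds to fs − 19.5 kHz = 4.55 kHz.
35.35 kHz mod fs = 11.3 kHz.
11.3 kHz ≤ fs/2 = 12.025 kHz, appears at 11.3 kHz.
43.55 kHz mod fs = 19.5 kHz.
19.5 kHz > fs/2 = 12.025 kHz, folds to fs − 19.5 kHz = 4.55 kHz.
19.5 kHz and 43.55 kHz both map to 4.55 kHz.

19.5 kHz, 43.55 kHz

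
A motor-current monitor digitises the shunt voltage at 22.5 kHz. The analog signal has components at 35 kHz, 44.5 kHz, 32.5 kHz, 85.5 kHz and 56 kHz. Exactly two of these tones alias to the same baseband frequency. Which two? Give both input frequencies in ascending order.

32.5 kHz, 35 kHz

fs/2 = 11.25 kHz.
35 kHz mod fs = 12.5 kHz.
12.5 kHz > fs/2 = 11.25 kHz, folds to fs − 12.5 kHz = 10 kHz.
44.5 kHz mod fs = 22 kHz.
22 kHz > fs/2 = 11.25 kHz, folds to fs − 22 kHz = 0.5 kHz.
32.5 kHz mod fs = 10 kHz.
10 kHz ≤ fs/2 = 11.25 kHz, appears at 10 kHz.
85.5 kHz mod fs = 18 kHz.
18 kHz > fs/2 = 11.25 kHz, folds to fs − 18 kHz = 4.5 kHz.
56 kHz mod fs = 11 kHz.
11 kHz ≤ fs/2 = 11.25 kHz, appears at 11 kHz.
32.5 kHz and 35 kHz both map to 10 kHz.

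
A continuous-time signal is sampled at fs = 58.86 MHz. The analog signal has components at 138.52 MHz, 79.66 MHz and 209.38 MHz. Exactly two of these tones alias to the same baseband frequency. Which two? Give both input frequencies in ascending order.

79.66 MHz, 138.52 MHz

fs/2 = 29.43 MHz.
138.52 MHz mod fs = 20.8 MHz.
20.8 MHz ≤ fs/2 = 29.43 MHz, appears at 20.8 MHz.
79.66 MHz mod fs = 20.8 MHz.
20.8 MHz ≤ fs/2 = 29.43 MHz, appears at 20.8 MHz.
209.38 MHz mod fs = 32.8 MHz.
32.8 MHz > fs/2 = 29.43 MHz, folds to fs − 32.8 MHz = 26.06 MHz.
79.66 MHz and 138.52 MHz both map to 20.8 MHz.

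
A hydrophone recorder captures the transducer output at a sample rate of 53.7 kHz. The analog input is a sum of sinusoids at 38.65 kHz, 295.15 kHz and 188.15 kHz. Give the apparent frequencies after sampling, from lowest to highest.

15.05 kHz, 26.65 kHz

fs/2 = 26.85 kHz.
38.65 kHz > fs/2 = 26.85 kHz, folds to fs − 38.65 kHz = 15.05 kHz.
295.15 kHz mod fs = 26.65 kHz.
26.65 kHz ≤ fs/2 = 26.85 kHz, appears at 26.65 kHz.
188.15 kHz mod fs = 27.05 kHz.
27.05 kHz > fs/2 = 26.85 kHz, folds to fs − 27.05 kHz = 26.65 kHz.
Distinct values: {15.05 kHz, 26.65 kHz}.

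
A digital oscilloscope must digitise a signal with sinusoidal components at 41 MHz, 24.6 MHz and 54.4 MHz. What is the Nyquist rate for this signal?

Highest-frequency component: 54.4 MHz.
Nyquist rate = 2 × 54.4 MHz = 108.8 MHz.

108.8 MHz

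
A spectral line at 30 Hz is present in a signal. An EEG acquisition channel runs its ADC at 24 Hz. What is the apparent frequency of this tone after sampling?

6 Hz

30 Hz mod fs = 6 Hz.
6 Hz ≤ fs/2 = 12 Hz, appears at 6 Hz.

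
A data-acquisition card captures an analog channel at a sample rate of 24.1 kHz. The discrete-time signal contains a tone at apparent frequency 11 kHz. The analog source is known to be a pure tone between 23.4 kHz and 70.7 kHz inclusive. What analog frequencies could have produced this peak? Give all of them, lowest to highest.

35.1 kHz, 37.2 kHz, 59.2 kHz, 61.3 kHz

Frequencies that alias to 11 kHz are k·fs ± 11 kHz for integer k ≥ 0.
k=0: 11 kHz.
k=1: 13.1 kHz, 35.1 kHz.
k=2: 37.2 kHz, 59.2 kHz.
k=3: 61.3 kHz, 83.3 kHz.
k=4: 85.4 kHz, 107.4 kHz.
Within [23.4 kHz, 70.7 kHz]: 35.1 kHz, 37.2 kHz, 59.2 kHz, 61.3 kHz.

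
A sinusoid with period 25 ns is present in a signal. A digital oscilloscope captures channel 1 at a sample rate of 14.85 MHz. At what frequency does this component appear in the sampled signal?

4.55 MHz

T = 25 ns → f = 1/T = 40 MHz.
40 MHz mod fs = 10.3 MHz.
10.3 MHz > fs/2 = 7.425 MHz, folds to fs − 10.3 MHz = 4.55 MHz.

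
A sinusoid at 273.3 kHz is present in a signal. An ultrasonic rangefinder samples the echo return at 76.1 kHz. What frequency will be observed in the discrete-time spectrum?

273.3 kHz mod fs = 45 kHz.
45 kHz > fs/2 = 38.05 kHz, folds to fs − 45 kHz = 31.1 kHz.

31.1 kHz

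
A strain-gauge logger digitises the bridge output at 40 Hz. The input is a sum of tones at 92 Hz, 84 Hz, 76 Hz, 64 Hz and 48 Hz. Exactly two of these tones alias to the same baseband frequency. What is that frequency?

fs/2 = 20 Hz.
92 Hz mod fs = 12 Hz.
12 Hz ≤ fs/2 = 20 Hz, appears at 12 Hz.
84 Hz mod fs = 4 Hz.
4 Hz ≤ fs/2 = 20 Hz, appears at 4 Hz.
76 Hz mod fs = 36 Hz.
36 Hz > fs/2 = 20 Hz, folds to fs − 36 Hz = 4 Hz.
64 Hz mod fs = 24 Hz.
24 Hz > fs/2 = 20 Hz, folds to fs − 24 Hz = 16 Hz.
48 Hz mod fs = 8 Hz.
8 Hz ≤ fs/2 = 20 Hz, appears at 8 Hz.
76 Hz and 84 Hz both map to 4 Hz.

4 Hz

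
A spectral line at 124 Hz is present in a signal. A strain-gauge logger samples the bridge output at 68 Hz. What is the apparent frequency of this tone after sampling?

12 Hz

124 Hz mod fs = 56 Hz.
56 Hz > fs/2 = 34 Hz, folds to fs − 56 Hz = 12 Hz.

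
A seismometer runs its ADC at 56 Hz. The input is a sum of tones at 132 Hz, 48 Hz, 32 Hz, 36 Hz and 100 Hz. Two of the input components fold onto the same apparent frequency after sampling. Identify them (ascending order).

36 Hz, 132 Hz

fs/2 = 28 Hz.
132 Hz mod fs = 20 Hz.
20 Hz ≤ fs/2 = 28 Hz, appears at 20 Hz.
48 Hz > fs/2 = 28 Hz, folds to fs − 48 Hz = 8 Hz.
32 Hz > fs/2 = 28 Hz, folds to fs − 32 Hz = 24 Hz.
36 Hz > fs/2 = 28 Hz, folds to fs − 36 Hz = 20 Hz.
100 Hz mod fs = 44 Hz.
44 Hz > fs/2 = 28 Hz, folds to fs − 44 Hz = 12 Hz.
36 Hz and 132 Hz both map to 20 Hz.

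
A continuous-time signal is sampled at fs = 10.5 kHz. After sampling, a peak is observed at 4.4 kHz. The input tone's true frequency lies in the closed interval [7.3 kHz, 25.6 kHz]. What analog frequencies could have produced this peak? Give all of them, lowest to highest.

14.9 kHz, 16.6 kHz, 25.4 kHz

Frequencies that alias to 4.4 kHz are k·fs ± 4.4 kHz for integer k ≥ 0.
k=0: 4.4 kHz.
k=1: 6.1 kHz, 14.9 kHz.
k=2: 16.6 kHz, 25.4 kHz.
k=3: 27.1 kHz, 35.9 kHz.
Within [7.3 kHz, 25.6 kHz]: 14.9 kHz, 16.6 kHz, 25.4 kHz.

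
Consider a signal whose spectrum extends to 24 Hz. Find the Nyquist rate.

Nyquist rate = 2 × 24 Hz = 48 Hz.

48 Hz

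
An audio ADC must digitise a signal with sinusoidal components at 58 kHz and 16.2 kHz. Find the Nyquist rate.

116 kHz

Highest-frequency component: 58 kHz.
Nyquist rate = 2 × 58 kHz = 116 kHz.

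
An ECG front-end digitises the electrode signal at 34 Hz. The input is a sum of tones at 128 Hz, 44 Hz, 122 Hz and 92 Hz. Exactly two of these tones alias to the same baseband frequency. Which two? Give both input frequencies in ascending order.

fs/2 = 17 Hz.
128 Hz mod fs = 26 Hz.
26 Hz > fs/2 = 17 Hz, folds to fs − 26 Hz = 8 Hz.
44 Hz mod fs = 10 Hz.
10 Hz ≤ fs/2 = 17 Hz, appears at 10 Hz.
122 Hz mod fs = 20 Hz.
20 Hz > fs/2 = 17 Hz, folds to fs − 20 Hz = 14 Hz.
92 Hz mod fs = 24 Hz.
24 Hz > fs/2 = 17 Hz, folds to fs − 24 Hz = 10 Hz.
44 Hz and 92 Hz both map to 10 Hz.

44 Hz, 92 Hz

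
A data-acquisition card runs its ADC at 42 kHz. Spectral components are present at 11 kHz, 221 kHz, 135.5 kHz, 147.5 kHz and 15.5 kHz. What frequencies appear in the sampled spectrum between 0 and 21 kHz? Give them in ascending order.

fs/2 = 21 kHz.
11 kHz ≤ fs/2 = 21 kHz, passes unchanged.
221 kHz mod fs = 11 kHz.
11 kHz ≤ fs/2 = 21 kHz, appears at 11 kHz.
135.5 kHz mod fs = 9.5 kHz.
9.5 kHz ≤ fs/2 = 21 kHz, appears at 9.5 kHz.
147.5 kHz mod fs = 21.5 kHz.
21.5 kHz > fs/2 = 21 kHz, folds to fs − 21.5 kHz = 20.5 kHz.
15.5 kHz ≤ fs/2 = 21 kHz, passes unchanged.
Distinct values: {9.5 kHz, 11 kHz, 15.5 kHz, 20.5 kHz}.

9.5 kHz, 11 kHz, 15.5 kHz, 20.5 kHz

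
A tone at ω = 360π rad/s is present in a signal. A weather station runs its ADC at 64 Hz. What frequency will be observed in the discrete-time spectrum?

12 Hz

ω = 360π rad/s → f = ω/(2π) = 180 Hz.
180 Hz mod fs = 52 Hz.
52 Hz > fs/2 = 32 Hz, folds to fs − 52 Hz = 12 Hz.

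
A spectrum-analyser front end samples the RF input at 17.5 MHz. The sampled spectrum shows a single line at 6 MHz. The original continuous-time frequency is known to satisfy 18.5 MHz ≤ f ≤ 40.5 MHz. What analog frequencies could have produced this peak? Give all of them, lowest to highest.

Frequencies that alias to 6 MHz are k·fs ± 6 MHz for integer k ≥ 0.
k=0: 6 MHz.
k=1: 11.5 MHz, 23.5 MHz.
k=2: 29 MHz, 41 MHz.
k=3: 46.5 MHz, 58.5 MHz.
Within [18.5 MHz, 40.5 MHz]: 23.5 MHz, 29 MHz.

23.5 MHz, 29 MHz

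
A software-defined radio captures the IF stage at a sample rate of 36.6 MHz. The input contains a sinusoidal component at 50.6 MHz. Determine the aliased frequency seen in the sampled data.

50.6 MHz mod fs = 14 MHz.
14 MHz ≤ fs/2 = 18.3 MHz, appears at 14 MHz.

14 MHz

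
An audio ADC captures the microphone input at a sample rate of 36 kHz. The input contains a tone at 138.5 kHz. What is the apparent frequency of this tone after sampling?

5.5 kHz

138.5 kHz mod fs = 30.5 kHz.
30.5 kHz > fs/2 = 18 kHz, folds to fs − 30.5 kHz = 5.5 kHz.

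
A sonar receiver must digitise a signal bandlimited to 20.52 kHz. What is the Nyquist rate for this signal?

Nyquist rate = 2 × 20.52 kHz = 41.04 kHz.

41.04 kHz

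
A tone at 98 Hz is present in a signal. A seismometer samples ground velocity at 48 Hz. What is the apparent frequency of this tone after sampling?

2 Hz

98 Hz mod fs = 2 Hz.
2 Hz ≤ fs/2 = 24 Hz, appears at 2 Hz.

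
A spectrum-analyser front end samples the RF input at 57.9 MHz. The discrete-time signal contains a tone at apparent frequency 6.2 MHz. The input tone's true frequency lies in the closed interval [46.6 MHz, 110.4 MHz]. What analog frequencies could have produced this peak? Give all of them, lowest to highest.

Frequencies that alias to 6.2 MHz are k·fs ± 6.2 MHz for integer k ≥ 0.
k=0: 6.2 MHz.
k=1: 51.7 MHz, 64.1 MHz.
k=2: 109.6 MHz, 122 MHz.
k=3: 167.5 MHz, 179.9 MHz.
Within [46.6 MHz, 110.4 MHz]: 51.7 MHz, 64.1 MHz, 109.6 MHz.

51.7 MHz, 64.1 MHz, 109.6 MHz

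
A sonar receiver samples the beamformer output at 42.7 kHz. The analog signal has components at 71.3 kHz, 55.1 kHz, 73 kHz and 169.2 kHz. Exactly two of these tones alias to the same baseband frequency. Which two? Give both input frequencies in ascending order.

fs/2 = 21.35 kHz.
71.3 kHz mod fs = 28.6 kHz.
28.6 kHz > fs/2 = 21.35 kHz, folds to fs − 28.6 kHz = 14.1 kHz.
55.1 kHz mod fs = 12.4 kHz.
12.4 kHz ≤ fs/2 = 21.35 kHz, appears at 12.4 kHz.
73 kHz mod fs = 30.3 kHz.
30.3 kHz > fs/2 = 21.35 kHz, folds to fs − 30.3 kHz = 12.4 kHz.
169.2 kHz mod fs = 41.1 kHz.
41.1 kHz > fs/2 = 21.35 kHz, folds to fs − 41.1 kHz = 1.6 kHz.
55.1 kHz and 73 kHz both map to 12.4 kHz.

55.1 kHz, 73 kHz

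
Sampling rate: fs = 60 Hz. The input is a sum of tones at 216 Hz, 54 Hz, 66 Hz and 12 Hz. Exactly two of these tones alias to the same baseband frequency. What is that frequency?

fs/2 = 30 Hz.
216 Hz mod fs = 36 Hz.
36 Hz > fs/2 = 30 Hz, folds to fs − 36 Hz = 24 Hz.
54 Hz > fs/2 = 30 Hz, folds to fs − 54 Hz = 6 Hz.
66 Hz mod fs = 6 Hz.
6 Hz ≤ fs/2 = 30 Hz, appears at 6 Hz.
12 Hz ≤ fs/2 = 30 Hz, passes unchanged.
54 Hz and 66 Hz both map to 6 Hz.

6 Hz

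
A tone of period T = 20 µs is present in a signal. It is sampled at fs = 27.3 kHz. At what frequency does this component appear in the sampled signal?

4.6 kHz

T = 20 µs → f = 1/T = 50 kHz.
50 kHz mod fs = 22.7 kHz.
22.7 kHz > fs/2 = 13.65 kHz, folds to fs − 22.7 kHz = 4.6 kHz.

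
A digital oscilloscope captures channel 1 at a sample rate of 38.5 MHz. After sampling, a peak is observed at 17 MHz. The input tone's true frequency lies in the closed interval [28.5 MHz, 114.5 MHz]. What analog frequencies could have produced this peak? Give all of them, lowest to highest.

55.5 MHz, 60 MHz, 94 MHz, 98.5 MHz

Frequencies that alias to 17 MHz are k·fs ± 17 MHz for integer k ≥ 0.
k=0: 17 MHz.
k=1: 21.5 MHz, 55.5 MHz.
k=2: 60 MHz, 94 MHz.
k=3: 98.5 MHz, 132.5 MHz.
k=4: 137 MHz, 171 MHz.
Within [28.5 MHz, 114.5 MHz]: 55.5 MHz, 60 MHz, 94 MHz, 98.5 MHz.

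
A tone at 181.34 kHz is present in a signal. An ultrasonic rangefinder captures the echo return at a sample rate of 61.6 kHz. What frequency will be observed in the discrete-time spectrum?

181.34 kHz mod fs = 58.14 kHz.
58.14 kHz > fs/2 = 30.8 kHz, folds to fs − 58.14 kHz = 3.46 kHz.

3.46 kHz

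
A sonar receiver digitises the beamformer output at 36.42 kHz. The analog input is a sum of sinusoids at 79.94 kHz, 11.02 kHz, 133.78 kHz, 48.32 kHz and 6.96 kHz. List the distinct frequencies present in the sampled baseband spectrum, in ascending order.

fs/2 = 18.21 kHz.
79.94 kHz mod fs = 7.1 kHz.
7.1 kHz ≤ fs/2 = 18.21 kHz, appears at 7.1 kHz.
11.02 kHz ≤ fs/2 = 18.21 kHz, passes unchanged.
133.78 kHz mod fs = 24.52 kHz.
24.52 kHz > fs/2 = 18.21 kHz, folds to fs − 24.52 kHz = 11.9 kHz.
48.32 kHz mod fs = 11.9 kHz.
11.9 kHz ≤ fs/2 = 18.21 kHz, appears at 11.9 kHz.
6.96 kHz ≤ fs/2 = 18.21 kHz, passes unchanged.
Distinct values: {6.96 kHz, 7.1 kHz, 11.02 kHz, 11.9 kHz}.

6.96 kHz, 7.1 kHz, 11.02 kHz, 11.9 kHz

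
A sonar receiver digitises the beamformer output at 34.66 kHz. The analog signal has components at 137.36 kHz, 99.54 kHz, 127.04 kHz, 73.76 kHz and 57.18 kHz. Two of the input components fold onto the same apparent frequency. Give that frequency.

4.44 kHz

fs/2 = 17.33 kHz.
137.36 kHz mod fs = 33.38 kHz.
33.38 kHz > fs/2 = 17.33 kHz, folds to fs − 33.38 kHz = 1.28 kHz.
99.54 kHz mod fs = 30.22 kHz.
30.22 kHz > fs/2 = 17.33 kHz, folds to fs − 30.22 kHz = 4.44 kHz.
127.04 kHz mod fs = 23.06 kHz.
23.06 kHz > fs/2 = 17.33 kHz, folds to fs − 23.06 kHz = 11.6 kHz.
73.76 kHz mod fs = 4.44 kHz.
4.44 kHz ≤ fs/2 = 17.33 kHz, appears at 4.44 kHz.
57.18 kHz mod fs = 22.52 kHz.
22.52 kHz > fs/2 = 17.33 kHz, folds to fs − 22.52 kHz = 12.14 kHz.
73.76 kHz and 99.54 kHz both map to 4.44 kHz.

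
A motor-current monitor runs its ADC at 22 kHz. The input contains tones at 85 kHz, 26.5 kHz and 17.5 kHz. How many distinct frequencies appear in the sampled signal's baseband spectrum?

2

fs/2 = 11 kHz.
85 kHz mod fs = 19 kHz.
19 kHz > fs/2 = 11 kHz, folds to fs − 19 kHz = 3 kHz.
26.5 kHz mod fs = 4.5 kHz.
4.5 kHz ≤ fs/2 = 11 kHz, appears at 4.5 kHz.
17.5 kHz > fs/2 = 11 kHz, folds to fs − 17.5 kHz = 4.5 kHz.
Distinct values: {3 kHz, 4.5 kHz} → 2.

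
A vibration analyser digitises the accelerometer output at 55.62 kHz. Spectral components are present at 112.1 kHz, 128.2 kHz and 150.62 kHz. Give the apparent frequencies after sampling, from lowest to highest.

fs/2 = 27.81 kHz.
112.1 kHz mod fs = 0.86 kHz.
0.86 kHz ≤ fs/2 = 27.81 kHz, appears at 0.86 kHz.
128.2 kHz mod fs = 16.96 kHz.
16.96 kHz ≤ fs/2 = 27.81 kHz, appears at 16.96 kHz.
150.62 kHz mod fs = 39.38 kHz.
39.38 kHz > fs/2 = 27.81 kHz, folds to fs − 39.38 kHz = 16.24 kHz.
Distinct values: {0.86 kHz, 16.24 kHz, 16.96 kHz}.

0.86 kHz, 16.24 kHz, 16.96 kHz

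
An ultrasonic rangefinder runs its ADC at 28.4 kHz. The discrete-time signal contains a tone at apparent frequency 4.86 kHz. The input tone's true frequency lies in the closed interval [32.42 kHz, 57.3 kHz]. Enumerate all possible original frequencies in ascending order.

33.26 kHz, 51.94 kHz

Frequencies that alias to 4.86 kHz are k·fs ± 4.86 kHz for integer k ≥ 0.
k=0: 4.86 kHz.
k=1: 23.54 kHz, 33.26 kHz.
k=2: 51.94 kHz, 61.66 kHz.
k=3: 80.34 kHz, 90.06 kHz.
Within [32.42 kHz, 57.3 kHz]: 33.26 kHz, 51.94 kHz.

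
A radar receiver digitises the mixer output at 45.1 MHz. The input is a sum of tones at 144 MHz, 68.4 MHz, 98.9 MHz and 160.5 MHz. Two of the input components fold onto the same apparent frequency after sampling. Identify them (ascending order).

fs/2 = 22.55 MHz.
144 MHz mod fs = 8.7 MHz.
8.7 MHz ≤ fs/2 = 22.55 MHz, appears at 8.7 MHz.
68.4 MHz mod fs = 23.3 MHz.
23.3 MHz > fs/2 = 22.55 MHz, folds to fs − 23.3 MHz = 21.8 MHz.
98.9 MHz mod fs = 8.7 MHz.
8.7 MHz ≤ fs/2 = 22.55 MHz, appears at 8.7 MHz.
160.5 MHz mod fs = 25.2 MHz.
25.2 MHz > fs/2 = 22.55 MHz, folds to fs − 25.2 MHz = 19.9 MHz.
98.9 MHz and 144 MHz both map to 8.7 MHz.

98.9 MHz, 144 MHz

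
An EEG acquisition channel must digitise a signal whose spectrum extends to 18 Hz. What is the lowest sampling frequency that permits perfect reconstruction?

36 Hz

Nyquist rate = 2 × 18 Hz = 36 Hz.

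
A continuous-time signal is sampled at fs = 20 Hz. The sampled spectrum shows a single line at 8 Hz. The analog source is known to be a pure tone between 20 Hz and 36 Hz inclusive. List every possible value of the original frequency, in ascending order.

28 Hz, 32 Hz

Frequencies that alias to 8 Hz are k·fs ± 8 Hz for integer k ≥ 0.
k=0: 8 Hz.
k=1: 12 Hz, 28 Hz.
k=2: 32 Hz, 48 Hz.
k=3: 52 Hz, 68 Hz.
Within [20 Hz, 36 Hz]: 28 Hz, 32 Hz.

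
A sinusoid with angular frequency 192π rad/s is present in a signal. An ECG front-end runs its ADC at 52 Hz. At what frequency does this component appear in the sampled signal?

8 Hz

ω = 192π rad/s → f = ω/(2π) = 96 Hz.
96 Hz mod fs = 44 Hz.
44 Hz > fs/2 = 26 Hz, folds to fs − 44 Hz = 8 Hz.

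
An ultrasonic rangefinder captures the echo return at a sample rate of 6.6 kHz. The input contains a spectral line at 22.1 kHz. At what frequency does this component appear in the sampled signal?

22.1 kHz mod fs = 2.3 kHz.
2.3 kHz ≤ fs/2 = 3.3 kHz, appears at 2.3 kHz.

2.3 kHz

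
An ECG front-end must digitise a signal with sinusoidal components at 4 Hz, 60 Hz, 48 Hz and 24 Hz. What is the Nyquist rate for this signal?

120 Hz

Highest-frequency component: 60 Hz.
Nyquist rate = 2 × 60 Hz = 120 Hz.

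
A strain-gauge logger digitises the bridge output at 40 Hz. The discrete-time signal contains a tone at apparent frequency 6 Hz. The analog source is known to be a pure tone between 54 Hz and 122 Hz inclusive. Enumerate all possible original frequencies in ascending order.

74 Hz, 86 Hz, 114 Hz

Frequencies that alias to 6 Hz are k·fs ± 6 Hz for integer k ≥ 0.
k=0: 6 Hz.
k=1: 34 Hz, 46 Hz.
k=2: 74 Hz, 86 Hz.
k=3: 114 Hz, 126 Hz.
k=4: 154 Hz, 166 Hz.
Within [54 Hz, 122 Hz]: 74 Hz, 86 Hz, 114 Hz.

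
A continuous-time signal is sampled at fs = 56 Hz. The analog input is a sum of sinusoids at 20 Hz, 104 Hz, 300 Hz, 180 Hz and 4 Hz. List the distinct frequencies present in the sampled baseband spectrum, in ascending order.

4 Hz, 8 Hz, 12 Hz, 20 Hz

fs/2 = 28 Hz.
20 Hz ≤ fs/2 = 28 Hz, passes unchanged.
104 Hz mod fs = 48 Hz.
48 Hz > fs/2 = 28 Hz, folds to fs − 48 Hz = 8 Hz.
300 Hz mod fs = 20 Hz.
20 Hz ≤ fs/2 = 28 Hz, appears at 20 Hz.
180 Hz mod fs = 12 Hz.
12 Hz ≤ fs/2 = 28 Hz, appears at 12 Hz.
4 Hz ≤ fs/2 = 28 Hz, passes unchanged.
Distinct values: {4 Hz, 8 Hz, 12 Hz, 20 Hz}.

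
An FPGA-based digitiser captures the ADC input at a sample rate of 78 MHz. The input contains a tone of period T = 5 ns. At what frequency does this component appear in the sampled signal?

T = 5 ns → f = 1/T = 200 MHz.
200 MHz mod fs = 44 MHz.
44 MHz > fs/2 = 39 MHz, folds to fs − 44 MHz = 34 MHz.

34 MHz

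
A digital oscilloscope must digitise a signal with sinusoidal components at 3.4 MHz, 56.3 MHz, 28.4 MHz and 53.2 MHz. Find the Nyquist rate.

Highest-frequency component: 56.3 MHz.
Nyquist rate = 2 × 56.3 MHz = 112.6 MHz.

112.6 MHz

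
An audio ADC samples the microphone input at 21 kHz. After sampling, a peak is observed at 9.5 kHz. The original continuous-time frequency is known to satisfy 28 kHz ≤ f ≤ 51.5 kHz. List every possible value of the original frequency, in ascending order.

30.5 kHz, 32.5 kHz, 51.5 kHz

Frequencies that alias to 9.5 kHz are k·fs ± 9.5 kHz for integer k ≥ 0.
k=0: 9.5 kHz.
k=1: 11.5 kHz, 30.5 kHz.
k=2: 32.5 kHz, 51.5 kHz.
k=3: 53.5 kHz, 72.5 kHz.
Within [28 kHz, 51.5 kHz]: 30.5 kHz, 32.5 kHz, 51.5 kHz.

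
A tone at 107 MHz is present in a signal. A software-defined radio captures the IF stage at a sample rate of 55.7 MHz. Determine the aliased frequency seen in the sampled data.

107 MHz mod fs = 51.3 MHz.
51.3 MHz > fs/2 = 27.85 MHz, folds to fs − 51.3 MHz = 4.4 MHz.

4.4 MHz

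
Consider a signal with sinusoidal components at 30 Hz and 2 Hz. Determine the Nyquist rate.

Highest-frequency component: 30 Hz.
Nyquist rate = 2 × 30 Hz = 60 Hz.

60 Hz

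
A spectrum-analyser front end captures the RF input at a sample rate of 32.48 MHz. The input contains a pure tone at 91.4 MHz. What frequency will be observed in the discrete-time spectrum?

91.4 MHz mod fs = 26.44 MHz.
26.44 MHz > fs/2 = 16.24 MHz, folds to fs − 26.44 MHz = 6.04 MHz.

6.04 MHz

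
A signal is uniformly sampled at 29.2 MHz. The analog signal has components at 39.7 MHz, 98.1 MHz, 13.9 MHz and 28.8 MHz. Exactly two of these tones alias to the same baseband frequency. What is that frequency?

fs/2 = 14.6 MHz.
39.7 MHz mod fs = 10.5 MHz.
10.5 MHz ≤ fs/2 = 14.6 MHz, appears at 10.5 MHz.
98.1 MHz mod fs = 10.5 MHz.
10.5 MHz ≤ fs/2 = 14.6 MHz, appears at 10.5 MHz.
13.9 MHz ≤ fs/2 = 14.6 MHz, passes unchanged.
28.8 MHz > fs/2 = 14.6 MHz, folds to fs − 28.8 MHz = 0.4 MHz.
39.7 MHz and 98.1 MHz both map to 10.5 MHz.

10.5 MHz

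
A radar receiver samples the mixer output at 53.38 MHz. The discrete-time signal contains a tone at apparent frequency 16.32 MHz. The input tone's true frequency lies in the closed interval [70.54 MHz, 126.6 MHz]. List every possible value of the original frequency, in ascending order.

Frequencies that alias to 16.32 MHz are k·fs ± 16.32 MHz for integer k ≥ 0.
k=0: 16.32 MHz.
k=1: 37.06 MHz, 69.7 MHz.
k=2: 90.44 MHz, 123.08 MHz.
k=3: 143.82 MHz, 176.46 MHz.
Within [70.54 MHz, 126.6 MHz]: 90.44 MHz, 123.08 MHz.

90.44 MHz, 123.08 MHz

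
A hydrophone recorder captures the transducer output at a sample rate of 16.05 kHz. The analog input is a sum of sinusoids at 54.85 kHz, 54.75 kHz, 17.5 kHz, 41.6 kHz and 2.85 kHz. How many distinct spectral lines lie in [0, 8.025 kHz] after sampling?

5

fs/2 = 8.025 kHz.
54.85 kHz mod fs = 6.7 kHz.
6.7 kHz ≤ fs/2 = 8.025 kHz, appears at 6.7 kHz.
54.75 kHz mod fs = 6.6 kHz.
6.6 kHz ≤ fs/2 = 8.025 kHz, appears at 6.6 kHz.
17.5 kHz mod fs = 1.45 kHz.
1.45 kHz ≤ fs/2 = 8.025 kHz, appears at 1.45 kHz.
41.6 kHz mod fs = 9.5 kHz.
9.5 kHz > fs/2 = 8.025 kHz, folds to fs − 9.5 kHz = 6.55 kHz.
2.85 kHz ≤ fs/2 = 8.025 kHz, passes unchanged.
Distinct values: {1.45 kHz, 2.85 kHz, 6.55 kHz, 6.6 kHz, 6.7 kHz} → 5.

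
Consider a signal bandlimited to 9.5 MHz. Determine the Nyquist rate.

19 MHz

Nyquist rate = 2 × 9.5 MHz = 19 MHz.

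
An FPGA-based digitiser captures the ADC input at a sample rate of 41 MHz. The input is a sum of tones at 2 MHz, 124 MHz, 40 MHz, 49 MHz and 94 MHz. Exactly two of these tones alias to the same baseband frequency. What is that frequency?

fs/2 = 20.5 MHz.
2 MHz ≤ fs/2 = 20.5 MHz, passes unchanged.
124 MHz mod fs = 1 MHz.
1 MHz ≤ fs/2 = 20.5 MHz, appears at 1 MHz.
40 MHz > fs/2 = 20.5 MHz, folds to fs − 40 MHz = 1 MHz.
49 MHz mod fs = 8 MHz.
8 MHz ≤ fs/2 = 20.5 MHz, appears at 8 MHz.
94 MHz mod fs = 12 MHz.
12 MHz ≤ fs/2 = 20.5 MHz, appears at 12 MHz.
40 MHz and 124 MHz both map to 1 MHz.

1 MHz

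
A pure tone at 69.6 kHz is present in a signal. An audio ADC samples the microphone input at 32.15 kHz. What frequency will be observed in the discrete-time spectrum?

5.3 kHz

69.6 kHz mod fs = 5.3 kHz.
5.3 kHz ≤ fs/2 = 16.075 kHz, appears at 5.3 kHz.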